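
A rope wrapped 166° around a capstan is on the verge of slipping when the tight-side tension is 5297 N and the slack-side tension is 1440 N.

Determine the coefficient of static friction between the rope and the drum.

μ ≈ 0.45

T₂/T₁ = e^{μβ} → μ = ln(T₂/T₁)/β.
β = 166° = 2.897 rad.
μ = ln(5297/1440)/2.897 = ln(3.678)/2.897 = 0.45.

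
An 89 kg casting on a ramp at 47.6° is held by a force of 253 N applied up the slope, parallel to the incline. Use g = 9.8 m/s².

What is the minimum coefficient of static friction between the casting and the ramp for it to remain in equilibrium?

μ_s,min ≈ 0.665

N = m g cos θ = 588.1 N.
Friction must make up the shortfall along the incline: f = m g sin θ − P = 644.1 − 253 = 391.1 N.
At the threshold f = μ_s N, so μ_s,min = 391.1/588.1 = 0.665.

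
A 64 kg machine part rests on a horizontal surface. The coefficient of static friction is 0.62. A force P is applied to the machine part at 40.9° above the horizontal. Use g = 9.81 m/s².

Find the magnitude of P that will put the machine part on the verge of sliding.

N = m g − P sin α (the pull lifts the machine part).
At impending slip, P cos α = μ_s N = μ_s (m g − P sin α).
Solving: P (cos α + μ_s sin α) = μ_s m g → P = 0.62×628/(cos 40.9° + 0.62 sin 40.9°) = 389/1.162 = 335 N.

P ≈ 335 N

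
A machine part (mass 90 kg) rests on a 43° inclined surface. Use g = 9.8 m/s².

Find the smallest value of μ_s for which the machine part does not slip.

At the slip threshold m g sin θ = μ_s m g cos θ, so μ_s,min = tan θ.
μ_s,min = tan 43° = 0.933.

μ_s,min ≈ 0.933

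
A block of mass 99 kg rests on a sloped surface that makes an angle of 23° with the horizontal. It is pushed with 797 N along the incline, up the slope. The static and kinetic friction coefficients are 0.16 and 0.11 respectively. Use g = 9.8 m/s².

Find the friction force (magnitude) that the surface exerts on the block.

f ≈ 98.2 N (down the incline)

Perpendicular to the surface, N = m g cos θ = 99·9.8·cos 23° = 893.1 N.
Parallel to the incline, ΣF = 0 gives f = m g sin θ − P = 379.1 − 797 = -417.9 N (up-slope positive).
The static-friction ceiling is μ_s N = 0.16 × 893.1 = 142.9 N.
|-417.9| exceeds 142.9 N, so the block slips up-slope; friction is kinetic, f = μ_k N = 0.11×893.1 = 98.2 N.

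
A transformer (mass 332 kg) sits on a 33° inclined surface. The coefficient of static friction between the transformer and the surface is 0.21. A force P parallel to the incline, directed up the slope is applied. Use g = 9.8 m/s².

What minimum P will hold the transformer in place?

P_min ≈ 1200 N

The transformer tends to slide down (tan θ > μ_s), so at the point of impending slip friction acts up-slope at its limit: f = μ_s N.
P is parallel to the surface, so N = m g cos θ = 2730 N.
Along the incline: P + μ_s N = m g sin θ, so P = 1770 − 0.21×2730 = 1200 N.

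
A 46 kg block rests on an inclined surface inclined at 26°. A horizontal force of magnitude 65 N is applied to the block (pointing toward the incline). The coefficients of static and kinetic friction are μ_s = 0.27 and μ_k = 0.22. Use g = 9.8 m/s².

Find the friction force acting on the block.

f ≈ 95.4 N (up the incline)

Resolve perpendicular to the incline: N = m g cos θ + P sin θ = 46×9.8×cos 26° + 65×sin 26° = 433.7 N.
Parallel to the incline: P cos θ − m g sin θ = 58.42 − 197.6 = -139.2 N; the friction needed to balance this is 139.2 N acting up the slope.
The limit of static friction is μ_s N = 117.1 N.
The required 139.2 N exceeds the static limit, so the block slides down-slope and f = μ_k N = 0.22×433.7 = 95.4 N.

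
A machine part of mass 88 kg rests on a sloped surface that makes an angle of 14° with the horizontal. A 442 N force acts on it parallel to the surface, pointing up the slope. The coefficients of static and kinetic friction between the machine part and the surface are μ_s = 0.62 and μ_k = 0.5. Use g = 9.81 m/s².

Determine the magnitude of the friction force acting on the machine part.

f ≈ 233 N (down the incline)

Perpendicular to the surface, N = m g cos θ = 88·9.81·cos 14° = 837.6 N.
For equilibrium along the incline the friction force must supply f = m g sin θ − P = 208.8 − 442 = -233.2 N (positive meaning up-slope).
The static-friction ceiling is μ_s N = 0.62 × 837.6 = 519.3 N.
Since |-233.2| ≤ 519.3 N, the machine part remains in static equilibrium and friction takes exactly the required value.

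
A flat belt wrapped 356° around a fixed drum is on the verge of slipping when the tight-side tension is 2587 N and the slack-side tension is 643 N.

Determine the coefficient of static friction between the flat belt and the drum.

μ ≈ 0.224

T₂/T₁ = e^{μβ} → μ = ln(T₂/T₁)/β.
β = 356° = 6.213 rad.
μ = ln(2587/643)/6.213 = ln(4.023)/6.213 = 0.224.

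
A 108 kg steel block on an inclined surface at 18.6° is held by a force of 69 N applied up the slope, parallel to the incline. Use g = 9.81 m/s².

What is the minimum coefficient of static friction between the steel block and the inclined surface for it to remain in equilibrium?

N = m g cos θ = 1004 N.
Friction must make up the shortfall along the incline: f = m g sin θ − P = 337.9 − 69 = 268.9 N.
At the threshold f = μ_s N, so μ_s,min = 268.9/1004 = 0.268.

μ_s,min ≈ 0.268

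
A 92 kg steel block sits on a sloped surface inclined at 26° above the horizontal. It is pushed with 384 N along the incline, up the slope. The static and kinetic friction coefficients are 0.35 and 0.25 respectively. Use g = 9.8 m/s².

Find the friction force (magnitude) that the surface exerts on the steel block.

f ≈ 11.2 N (up the incline)

The normal reaction is N = m g cos θ = 810.4 N.
The friction needed for equilibrium is m g sin θ − P = 395.2 − 384 = 11.24 N, measured positive up-slope.
Maximum static friction available: μ_s N = 0.35 × 810.4 = 283.6 N.
Since |11.24| ≤ 283.6 N, static friction is sufficient; f equals the required value, not μ_s N.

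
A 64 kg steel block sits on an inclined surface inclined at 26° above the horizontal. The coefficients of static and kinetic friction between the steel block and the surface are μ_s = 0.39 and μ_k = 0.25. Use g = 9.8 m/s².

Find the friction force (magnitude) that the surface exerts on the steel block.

f ≈ 141 N (up the incline)

The normal reaction is N = m g cos θ = 563.7 N.
Along the slope the weight component is m g sin θ = 274.9 N; friction must supply exactly this, acting up-slope.
Static friction can supply at most μ_s N = 219.9 N.
Since |274.9| > 219.9 N, static friction cannot hold it; the steel block slides down the incline and kinetic friction applies: f = μ_k N = 0.25 × 563.7 = 141 N.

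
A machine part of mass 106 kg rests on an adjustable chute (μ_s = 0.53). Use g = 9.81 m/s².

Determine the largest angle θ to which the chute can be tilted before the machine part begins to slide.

At the slip threshold, m g sin θ = μ_s · m g cos θ, so tan θ = μ_s.
θ_max = arctan(0.53) = 27.9°.

θ_max ≈ 27.9°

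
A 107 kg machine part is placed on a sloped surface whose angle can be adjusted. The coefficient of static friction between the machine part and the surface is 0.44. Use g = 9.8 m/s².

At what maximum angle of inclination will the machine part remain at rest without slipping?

θ_max ≈ 23.7°

At the slip threshold, m g sin θ = μ_s · m g cos θ, so tan θ = μ_s.
θ_max = arctan(0.44) = 23.7°.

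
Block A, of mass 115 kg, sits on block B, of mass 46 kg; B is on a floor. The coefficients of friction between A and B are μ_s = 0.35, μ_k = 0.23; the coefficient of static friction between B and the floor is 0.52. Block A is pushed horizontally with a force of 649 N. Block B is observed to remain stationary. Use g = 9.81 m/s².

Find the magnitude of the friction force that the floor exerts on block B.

Between the blocks, N₁ = m_A g = 1128 N.
Maximum static friction on A from B: μ_s N₁ = 0.35×1128 = 394.9 N.
P = 649 N exceeds that limit, so A slips over B and the interface friction becomes kinetic: f₁ = μ_k N₁ = 0.23×1128 = 259 N.
By Newton's third law B feels 259 N forward from A. With B stationary, the floor's static friction on B balances it: f₂ = 259 N (well within μ_s(m_A+m_B)g = 821.3 N).

f ≈ 259 N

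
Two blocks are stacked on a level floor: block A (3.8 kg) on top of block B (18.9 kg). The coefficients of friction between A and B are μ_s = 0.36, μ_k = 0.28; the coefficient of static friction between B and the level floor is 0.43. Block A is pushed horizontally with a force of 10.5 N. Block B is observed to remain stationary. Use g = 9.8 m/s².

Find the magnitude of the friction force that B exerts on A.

Normal force at the A–B interface: N₁ = m_A g = 37.24 N.
Maximum static friction on A from B: μ_s N₁ = 0.36×37.24 = 13.41 N.
P = 10.5 N is within that limit, so A and B move together (both at rest); the A–B friction is simply f₁ = P = 10.5 N.
B experiences an equal 10.5 N forward from A (third law). B is in equilibrium, so the floor supplies f₂ = 10.5 N of static friction (limit μ_s(m_A+m_B)g = 95.66 N, not exceeded).

f ≈ 10.5 N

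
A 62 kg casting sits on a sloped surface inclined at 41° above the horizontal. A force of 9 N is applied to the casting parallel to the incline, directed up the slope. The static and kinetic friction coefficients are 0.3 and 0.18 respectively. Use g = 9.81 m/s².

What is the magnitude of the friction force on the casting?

f ≈ 82.6 N (up the incline)

The normal reaction is N = m g cos θ = 459 N.
The friction needed for equilibrium is m g sin θ − P = 399 − 9 = 390 N, measured positive up-slope.
Maximum static friction available: μ_s N = 0.3 × 459 = 137.7 N.
|390| exceeds 137.7 N, so the casting slips down-slope; friction is kinetic, f = μ_k N = 0.18×459 = 82.6 N.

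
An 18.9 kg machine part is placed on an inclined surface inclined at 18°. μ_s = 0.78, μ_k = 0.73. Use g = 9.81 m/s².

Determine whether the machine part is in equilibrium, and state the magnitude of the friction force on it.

N = m g cos θ = 176 N.
Down-slope weight component: m g sin θ = 57.3 N.
μ_s N = 138 N.
57.3 ≤ 138 N, so it stays put; friction = 57.3 N.

f ≈ 57.3 N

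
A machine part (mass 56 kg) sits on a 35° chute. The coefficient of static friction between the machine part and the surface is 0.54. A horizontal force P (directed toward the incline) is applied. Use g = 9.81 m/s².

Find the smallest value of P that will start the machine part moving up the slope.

At impending motion up the slope, friction acts down-slope at its limit: f = μ_s N.
Perpendicular to the incline: N = m g cos θ + P sin θ.
Along the incline: P cos θ = m g sin θ + μ_s N = m g sin θ + μ_s (m g cos θ + P sin θ).
Solving, P (cos θ − μ_s sin θ) = m g (sin θ + μ_s cos θ), so P = 56×9.81×(sin 35° + 0.54 cos 35°)/(cos 35° − 0.54 sin 35°) = 549×1.016/0.5094 = 1100 N.

P ≈ 1100 N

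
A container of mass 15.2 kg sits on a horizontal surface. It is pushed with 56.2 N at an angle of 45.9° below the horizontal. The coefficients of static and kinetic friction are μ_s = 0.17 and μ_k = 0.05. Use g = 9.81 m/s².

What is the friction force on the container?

f ≈ 9.47 N

N = m g + P sin α = 149.1 + 56.2×sin 45.9° = 189.5 N.
The horizontal driving force is P cos α = 39.11 N, so equilibrium needs friction f = 39.11 N.
μ_s N = 0.17 × 189.5 = 32.21 N.
The required friction exceeds μ_s N, so the container moves and f = μ_k N = 9.47 N.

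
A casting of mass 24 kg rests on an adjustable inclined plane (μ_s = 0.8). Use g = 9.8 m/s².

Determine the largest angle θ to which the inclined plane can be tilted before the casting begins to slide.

θ_max ≈ 38.7°

At the slip threshold, m g sin θ = μ_s · m g cos θ, so tan θ = μ_s.
θ_max = arctan(0.8) = 38.7°.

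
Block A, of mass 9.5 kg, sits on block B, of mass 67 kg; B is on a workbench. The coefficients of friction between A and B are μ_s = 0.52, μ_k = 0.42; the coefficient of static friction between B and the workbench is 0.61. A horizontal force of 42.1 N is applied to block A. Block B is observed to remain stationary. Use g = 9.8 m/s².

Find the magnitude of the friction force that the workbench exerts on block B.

f ≈ 42.1 N

Between the blocks, N₁ = m_A g = 93.1 N.
So the A–B interface can sustain at most μ_s N₁ = 48.41 N of static friction.
P = 42.1 N is within that limit, so A and B move together (both at rest); the A–B friction is simply f₁ = P = 42.1 N.
B experiences an equal 42.1 N forward from A (third law). B is in equilibrium, so the floor supplies f₂ = 42.1 N of static friction (limit μ_s(m_A+m_B)g = 457.3 N, not exceeded).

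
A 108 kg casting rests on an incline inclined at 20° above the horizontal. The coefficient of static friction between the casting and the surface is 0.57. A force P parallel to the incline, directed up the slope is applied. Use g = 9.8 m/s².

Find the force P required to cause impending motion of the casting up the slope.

P ≈ 929 N

At impending motion up the slope, friction acts down-slope at its limit: f = μ_s N.
P is parallel to the surface, so N = m g cos θ = 995 N.
Along the incline: P = m g sin θ + μ_s N = 362 + 0.57×995 = 929 N.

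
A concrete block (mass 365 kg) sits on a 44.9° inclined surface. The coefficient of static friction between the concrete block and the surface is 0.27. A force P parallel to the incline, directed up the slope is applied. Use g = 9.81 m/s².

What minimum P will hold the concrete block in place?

The concrete block tends to slide down (tan θ > μ_s), so at the point of impending slip friction acts up-slope at its limit: f = μ_s N.
P is parallel to the surface, so N = m g cos θ = 2540 N.
Along the incline: P + μ_s N = m g sin θ, so P = 2530 − 0.27×2540 = 1840 N.

P_min ≈ 1840 N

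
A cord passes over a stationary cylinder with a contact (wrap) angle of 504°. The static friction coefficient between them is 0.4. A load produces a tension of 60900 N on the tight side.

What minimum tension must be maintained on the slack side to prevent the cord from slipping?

T_min ≈ 1810 N

Capstan equation at impending slip: T_tight/T_slack = e^{μβ}.
β = 504° = 8.796 rad; e^{μβ} = e^{0.4×8.796} = 33.74.
T_slack = T_tight / e^{μβ} = 60900 / 33.74 = 1810 N.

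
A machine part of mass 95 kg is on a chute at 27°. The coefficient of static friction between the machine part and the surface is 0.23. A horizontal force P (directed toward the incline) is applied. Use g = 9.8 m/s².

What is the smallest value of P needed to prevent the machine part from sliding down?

P_min ≈ 233 N

The machine part tends to slide down (tan θ > μ_s), so at the point of impending slip friction acts up-slope at its limit: f = μ_s N.
Perpendicular to the incline: N = m g cos θ + P sin θ.
Along the incline: P cos θ + μ_s N = m g sin θ, i.e. P cos θ + μ_s (m g cos θ + P sin θ) = m g sin θ.
Solving, P (cos θ + μ_s sin θ) = m g (sin θ − μ_s cos θ), so P = 931×0.2491/0.9954 = 233 N.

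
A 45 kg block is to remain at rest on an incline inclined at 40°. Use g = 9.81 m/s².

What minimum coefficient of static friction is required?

At the slip threshold m g sin θ = μ_s m g cos θ, so μ_s,min = tan θ.
μ_s,min = tan 40° = 0.839.

μ_s,min ≈ 0.839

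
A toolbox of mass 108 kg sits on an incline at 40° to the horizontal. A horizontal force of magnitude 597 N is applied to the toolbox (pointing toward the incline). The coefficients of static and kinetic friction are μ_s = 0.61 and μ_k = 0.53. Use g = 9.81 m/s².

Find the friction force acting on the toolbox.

f ≈ 224 N (up the incline)

The horizontal push has a component P sin θ into the surface, so N = m g cos θ + P sin θ = 811.6 + 383.7 = 1195 N.
Parallel to the incline: P cos θ − m g sin θ = 457.3 − 681 = -223.7 N; the friction needed to balance this is 223.7 N acting up the slope.
Maximum static friction: μ_s N = 0.61 × 1195 = 729.2 N.
Since 223.7 N is within the 729.2 N limit, the toolbox stays put and friction is exactly 224 N.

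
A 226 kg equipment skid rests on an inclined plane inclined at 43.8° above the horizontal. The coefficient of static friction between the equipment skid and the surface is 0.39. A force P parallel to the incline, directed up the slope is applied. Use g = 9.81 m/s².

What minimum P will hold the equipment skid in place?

The equipment skid tends to slide down (tan θ > μ_s), so at the point of impending slip friction acts up-slope at its limit: f = μ_s N.
P is parallel to the surface, so N = m g cos θ = 1600 N.
Along the incline: P + μ_s N = m g sin θ, so P = 1530 − 0.39×1600 = 910 N.

P_min ≈ 910 N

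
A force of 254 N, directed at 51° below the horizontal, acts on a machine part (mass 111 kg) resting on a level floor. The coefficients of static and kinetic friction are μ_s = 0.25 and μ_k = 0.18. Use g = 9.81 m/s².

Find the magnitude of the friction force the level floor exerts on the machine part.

N = m g + P sin α = 1089 + 254×sin 51° = 1286 N.
Horizontally, friction must balance P cos α = 159.8 N.
μ_s N = 0.25 × 1286 = 321.6 N.
Since 159.8 N does not exceed the limit, the machine part stays at rest and f = 160 N.

f ≈ 160 N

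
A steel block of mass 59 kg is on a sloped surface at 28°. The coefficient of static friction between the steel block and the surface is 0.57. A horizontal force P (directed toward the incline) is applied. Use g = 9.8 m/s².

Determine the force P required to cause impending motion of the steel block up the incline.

At impending motion up the slope, friction acts down-slope at its limit: f = μ_s N.
Perpendicular to the incline: N = m g cos θ + P sin θ.
Along the incline: P cos θ = m g sin θ + μ_s N = m g sin θ + μ_s (m g cos θ + P sin θ).
Solving, P (cos θ − μ_s sin θ) = m g (sin θ + μ_s cos θ), so P = 59×9.8×(sin 28° + 0.57 cos 28°)/(cos 28° − 0.57 sin 28°) = 578×0.9728/0.6153 = 914 N.

P ≈ 914 N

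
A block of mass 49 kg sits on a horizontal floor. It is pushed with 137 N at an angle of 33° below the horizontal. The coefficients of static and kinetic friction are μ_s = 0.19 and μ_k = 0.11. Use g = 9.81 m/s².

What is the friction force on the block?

The vertical component of P adds to the normal force: N = m g + P sin α = 480.7 + 74.62 = 555.3 N.
For equilibrium, f = P cos α = 137×cos 33° = 114.9 N.
The static-friction limit is μ_s N = 105.5 N.
114.9 > 105.5 N → the block slides; f = μ_k N = 0.11×555.3 = 61.1 N.

f ≈ 61.1 N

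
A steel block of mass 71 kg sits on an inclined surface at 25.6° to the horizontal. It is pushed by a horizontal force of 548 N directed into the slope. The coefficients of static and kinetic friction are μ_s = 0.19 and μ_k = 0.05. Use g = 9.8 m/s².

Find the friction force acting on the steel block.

The horizontal push has a component P sin θ into the surface, so N = m g cos θ + P sin θ = 627.5 + 236.8 = 864.3 N.
Along the incline, the net driving force (taking up-slope positive) is P cos θ − m g sin θ = 494.2 − 300.6 = 193.6 N, so equilibrium requires friction f = -193.6 N (down-slope).
The limit of static friction is μ_s N = 164.2 N.
|f_req| = 193.6 > 164.2 N → the steel block slides up the incline; f = μ_k N = 0.05 × 864.3 = 43.2 N.

f ≈ 43.2 N (down the incline)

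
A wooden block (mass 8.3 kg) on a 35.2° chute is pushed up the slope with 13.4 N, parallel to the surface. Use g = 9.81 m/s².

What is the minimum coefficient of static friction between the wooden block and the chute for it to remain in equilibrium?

N = m g cos θ = 66.53 N.
Friction must make up the shortfall along the incline: f = m g sin θ − P = 46.93 − 13.4 = 33.53 N.
At the threshold f = μ_s N, so μ_s,min = 33.53/66.53 = 0.504.

μ_s,min ≈ 0.504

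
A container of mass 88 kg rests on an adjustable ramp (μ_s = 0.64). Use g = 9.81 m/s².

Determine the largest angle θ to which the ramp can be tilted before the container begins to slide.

θ_max ≈ 32.6°

At the slip threshold, m g sin θ = μ_s · m g cos θ, so tan θ = μ_s.
θ_max = arctan(0.64) = 32.6°.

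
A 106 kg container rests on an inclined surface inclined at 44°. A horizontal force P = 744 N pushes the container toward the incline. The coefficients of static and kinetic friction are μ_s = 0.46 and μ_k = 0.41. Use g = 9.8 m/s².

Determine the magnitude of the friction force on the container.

The horizontal push has a component P sin θ into the surface, so N = m g cos θ + P sin θ = 747.3 + 516.8 = 1264 N.
Parallel to the incline: P cos θ − m g sin θ = 535.2 − 721.6 = -186.4 N; the friction needed to balance this is 186.4 N acting up the slope.
The limit of static friction is μ_s N = 581.5 N.
Since 186.4 N is within the 581.5 N limit, the container stays put and friction is exactly 186 N.

f ≈ 186 N (up the incline)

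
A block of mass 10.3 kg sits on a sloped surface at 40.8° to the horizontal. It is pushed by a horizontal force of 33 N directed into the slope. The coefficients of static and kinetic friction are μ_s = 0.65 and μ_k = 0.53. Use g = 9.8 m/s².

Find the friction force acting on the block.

f ≈ 41 N (up the incline)

Resolve perpendicular to the incline: N = m g cos θ + P sin θ = 10.3×9.8×cos 40.8° + 33×sin 40.8° = 97.97 N.
Along the incline, the net driving force (taking up-slope positive) is P cos θ − m g sin θ = 24.98 − 65.96 = -40.98 N, so equilibrium requires friction f = 40.98 N (up-slope).
Maximum static friction: μ_s N = 0.65 × 97.97 = 63.68 N.
|f_req| = 40.98 ≤ 63.68 N → the block is in equilibrium; friction equals the required value.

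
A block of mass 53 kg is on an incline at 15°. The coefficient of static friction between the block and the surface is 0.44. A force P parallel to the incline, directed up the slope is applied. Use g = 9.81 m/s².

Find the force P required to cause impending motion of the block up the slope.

At impending motion up the slope, friction acts down-slope at its limit: f = μ_s N.
P is parallel to the surface, so N = m g cos θ = 502 N.
Along the incline: P = m g sin θ + μ_s N = 135 + 0.44×502 = 356 N.

P ≈ 356 N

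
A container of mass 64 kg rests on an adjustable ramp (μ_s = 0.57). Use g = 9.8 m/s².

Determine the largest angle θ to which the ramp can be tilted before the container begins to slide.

θ_max ≈ 29.7°

At the slip threshold, m g sin θ = μ_s · m g cos θ, so tan θ = μ_s.
θ_max = arctan(0.57) = 29.7°.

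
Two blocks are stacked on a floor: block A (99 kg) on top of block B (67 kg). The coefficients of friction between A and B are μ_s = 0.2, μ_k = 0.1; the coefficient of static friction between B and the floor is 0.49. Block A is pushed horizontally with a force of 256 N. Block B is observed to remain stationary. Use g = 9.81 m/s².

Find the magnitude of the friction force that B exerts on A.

The normal force B exerts on A is simply A's weight, N₁ = 971.2 N.
Maximum static friction on A from B: μ_s N₁ = 0.2×971.2 = 194.2 N.
Since P = 256 N > 194.2 N, A slides on B; the A–B friction is kinetic: f₁ = μ_k N₁ = 0.1×971.2 = 97.1 N.
By Newton's third law B feels 97.1 N forward from A. With B stationary, the floor's static friction on B balances it: f₂ = 97.1 N (well within μ_s(m_A+m_B)g = 797.9 N).

f ≈ 97.1 N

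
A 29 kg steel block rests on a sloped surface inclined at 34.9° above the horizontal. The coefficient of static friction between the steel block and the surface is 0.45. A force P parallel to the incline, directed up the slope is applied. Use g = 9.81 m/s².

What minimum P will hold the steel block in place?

The steel block tends to slide down (tan θ > μ_s), so at the point of impending slip friction acts up-slope at its limit: f = μ_s N.
P is parallel to the surface, so N = m g cos θ = 233 N.
Along the incline: P + μ_s N = m g sin θ, so P = 163 − 0.45×233 = 57.8 N.

P_min ≈ 57.8 N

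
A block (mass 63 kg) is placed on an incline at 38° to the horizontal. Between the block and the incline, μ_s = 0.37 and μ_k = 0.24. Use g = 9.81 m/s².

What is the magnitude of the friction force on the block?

f ≈ 117 N (up the incline)

Perpendicular to the surface, N = m g cos θ = 63·9.81·cos 38° = 487 N.
Along the slope the weight component is m g sin θ = 380.5 N; friction must supply exactly this, acting up-slope.
The static-friction ceiling is μ_s N = 0.37 × 487 = 180.2 N.
Since |380.5| > 180.2 N, static friction cannot hold it; the block slides down the incline and kinetic friction applies: f = μ_k N = 0.24 × 487 = 117 N.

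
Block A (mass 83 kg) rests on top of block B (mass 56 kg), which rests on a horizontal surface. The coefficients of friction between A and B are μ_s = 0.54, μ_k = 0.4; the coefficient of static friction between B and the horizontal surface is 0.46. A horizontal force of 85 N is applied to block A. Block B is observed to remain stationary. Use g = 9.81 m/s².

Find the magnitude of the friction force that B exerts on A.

f ≈ 85 N

Between the blocks, N₁ = m_A g = 814.2 N.
So the A–B interface can sustain at most μ_s N₁ = 439.7 N of static friction.
P = 85 N is within that limit, so A and B move together (both at rest); the A–B friction is simply f₁ = P = 85 N.
By Newton's third law B feels 85 N forward from A. With B stationary, the floor's static friction on B balances it: f₂ = 85 N (well within μ_s(m_A+m_B)g = 627.3 N).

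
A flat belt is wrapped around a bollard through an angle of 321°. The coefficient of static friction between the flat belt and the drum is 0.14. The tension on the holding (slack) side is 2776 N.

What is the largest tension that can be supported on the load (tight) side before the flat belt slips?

T_max ≈ 6080 N

At impending slip the capstan equation gives T₂/T₁ = e^{μβ} with β in radians.
β = 321° × π/180 = 5.603 rad.
e^{μβ} = e^{0.14×5.603} = 2.191.
T₂ = T₁ · e^{μβ} = 2776 × 2.191 = 6080 N.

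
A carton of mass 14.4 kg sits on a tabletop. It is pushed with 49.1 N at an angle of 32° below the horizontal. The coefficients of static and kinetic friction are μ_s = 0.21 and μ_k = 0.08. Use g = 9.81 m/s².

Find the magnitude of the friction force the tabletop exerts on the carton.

N = m g + P sin α = 141.3 + 49.1×sin 32° = 167.3 N.
For equilibrium, f = P cos α = 49.1×cos 32° = 41.64 N.
μ_s N = 0.21 × 167.3 = 35.13 N.
The required friction exceeds μ_s N, so the carton moves and f = μ_k N = 13.4 N.

f ≈ 13.4 N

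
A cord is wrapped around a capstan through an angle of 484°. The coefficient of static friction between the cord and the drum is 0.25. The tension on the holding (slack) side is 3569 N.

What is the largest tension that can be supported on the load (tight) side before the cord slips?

At impending slip the capstan equation gives T₂/T₁ = e^{μβ} with β in radians.
β = 484° × π/180 = 8.447 rad.
e^{μβ} = e^{0.25×8.447} = 8.264.
T₂ = T₁ · e^{μβ} = 3569 × 8.264 = 29500 N.

T_max ≈ 29500 N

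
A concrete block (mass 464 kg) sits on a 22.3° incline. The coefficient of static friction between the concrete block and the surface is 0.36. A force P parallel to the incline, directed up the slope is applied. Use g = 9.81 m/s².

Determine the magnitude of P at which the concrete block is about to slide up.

At impending motion up the slope, friction acts down-slope at its limit: f = μ_s N.
P is parallel to the surface, so N = m g cos θ = 4210 N.
Along the incline: P = m g sin θ + μ_s N = 1730 + 0.36×4210 = 3240 N.

P ≈ 3240 N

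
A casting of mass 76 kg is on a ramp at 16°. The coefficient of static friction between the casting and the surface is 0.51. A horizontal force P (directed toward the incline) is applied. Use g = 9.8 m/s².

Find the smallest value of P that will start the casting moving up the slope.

P ≈ 695 N

At impending motion up the slope, friction acts down-slope at its limit: f = μ_s N.
Perpendicular to the incline: N = m g cos θ + P sin θ.
Along the incline: P cos θ = m g sin θ + μ_s N = m g sin θ + μ_s (m g cos θ + P sin θ).
Solving, P (cos θ − μ_s sin θ) = m g (sin θ + μ_s cos θ), so P = 76×9.8×(sin 16° + 0.51 cos 16°)/(cos 16° − 0.51 sin 16°) = 745×0.7659/0.8207 = 695 N.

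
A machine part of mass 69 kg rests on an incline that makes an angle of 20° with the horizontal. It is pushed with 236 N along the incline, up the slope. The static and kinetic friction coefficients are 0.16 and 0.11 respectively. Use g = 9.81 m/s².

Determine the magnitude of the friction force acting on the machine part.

The normal reaction is N = m g cos θ = 636.1 N.
The friction needed for equilibrium is m g sin θ − P = 231.5 − 236 = -4.49 N, measured positive up-slope.
Static friction can supply at most μ_s N = 101.8 N.
Since |-4.49| ≤ 101.8 N, the machine part remains in static equilibrium and friction takes exactly the required value.

f ≈ 4.49 N (down the incline)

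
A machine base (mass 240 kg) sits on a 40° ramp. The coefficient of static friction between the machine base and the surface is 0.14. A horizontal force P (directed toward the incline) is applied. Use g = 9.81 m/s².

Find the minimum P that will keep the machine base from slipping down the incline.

The machine base tends to slide down (tan θ > μ_s), so at the point of impending slip friction acts up-slope at its limit: f = μ_s N.
Perpendicular to the incline: N = m g cos θ + P sin θ.
Along the incline: P cos θ + μ_s N = m g sin θ, i.e. P cos θ + μ_s (m g cos θ + P sin θ) = m g sin θ.
Solving, P (cos θ + μ_s sin θ) = m g (sin θ − μ_s cos θ), so P = 2350×0.5355/0.856 = 1470 N.

P_min ≈ 1470 N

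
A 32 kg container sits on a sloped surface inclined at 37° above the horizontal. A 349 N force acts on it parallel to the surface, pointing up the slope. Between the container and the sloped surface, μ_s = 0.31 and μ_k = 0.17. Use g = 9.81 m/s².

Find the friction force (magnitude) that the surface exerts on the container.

Normal force: N = m g cos θ = 32 × 9.81 × cos 37° = 250.7 N.
For equilibrium along the incline the friction force must supply f = m g sin θ − P = 188.9 − 349 = -160.1 N (positive meaning up-slope).
Maximum static friction available: μ_s N = 0.31 × 250.7 = 77.72 N.
Since |-160.1| > 77.72 N, static friction cannot hold it; the container slides up the incline and kinetic friction applies: f = μ_k N = 0.17 × 250.7 = 42.6 N.

f ≈ 42.6 N (down the incline)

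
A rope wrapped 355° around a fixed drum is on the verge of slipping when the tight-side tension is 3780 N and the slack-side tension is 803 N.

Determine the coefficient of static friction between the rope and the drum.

T₂/T₁ = e^{μβ} → μ = ln(T₂/T₁)/β.
β = 355° = 6.196 rad.
μ = ln(3780/803)/6.196 = ln(4.707)/6.196 = 0.25.

μ ≈ 0.25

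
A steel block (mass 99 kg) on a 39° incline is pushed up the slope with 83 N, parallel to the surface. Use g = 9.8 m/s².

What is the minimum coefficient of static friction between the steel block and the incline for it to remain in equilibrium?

μ_s,min ≈ 0.7

N = m g cos θ = 754 N.
Friction must make up the shortfall along the incline: f = m g sin θ − P = 610.6 − 83 = 527.6 N.
At the threshold f = μ_s N, so μ_s,min = 527.6/754 = 0.7.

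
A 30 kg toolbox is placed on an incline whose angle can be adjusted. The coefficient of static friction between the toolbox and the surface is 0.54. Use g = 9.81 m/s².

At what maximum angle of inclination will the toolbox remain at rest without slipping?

θ_max ≈ 28.4°

At the slip threshold, m g sin θ = μ_s · m g cos θ, so tan θ = μ_s.
θ_max = arctan(0.54) = 28.4°.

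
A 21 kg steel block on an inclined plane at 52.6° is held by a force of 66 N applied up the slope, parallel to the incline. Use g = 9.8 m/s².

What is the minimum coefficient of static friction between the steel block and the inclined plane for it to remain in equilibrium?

N = m g cos θ = 125 N.
Friction must make up the shortfall along the incline: f = m g sin θ − P = 163.5 − 66 = 97.49 N.
At the threshold f = μ_s N, so μ_s,min = 97.49/125 = 0.78.

μ_s,min ≈ 0.78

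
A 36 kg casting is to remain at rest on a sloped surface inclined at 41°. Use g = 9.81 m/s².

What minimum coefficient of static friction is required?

μ_s,min ≈ 0.869

At the slip threshold m g sin θ = μ_s m g cos θ, so μ_s,min = tan θ.
μ_s,min = tan 41° = 0.869.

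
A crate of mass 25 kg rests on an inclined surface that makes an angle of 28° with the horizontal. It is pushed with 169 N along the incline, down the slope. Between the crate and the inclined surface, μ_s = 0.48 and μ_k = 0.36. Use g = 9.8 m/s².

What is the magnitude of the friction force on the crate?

Perpendicular to the surface, N = m g cos θ = 25·9.8·cos 28° = 216.3 N.
For equilibrium along the incline the friction force must supply f = m g sin θ + P = 115 + 169 = 284 N (positive meaning up-slope).
The static-friction ceiling is μ_s N = 0.48 × 216.3 = 103.8 N.
|284| exceeds 103.8 N, so the crate slips down-slope; friction is kinetic, f = μ_k N = 0.36×216.3 = 77.9 N.

f ≈ 77.9 N (up the incline)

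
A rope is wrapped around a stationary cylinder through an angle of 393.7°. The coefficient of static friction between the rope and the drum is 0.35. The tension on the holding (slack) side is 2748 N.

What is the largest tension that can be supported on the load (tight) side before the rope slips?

At impending slip the capstan equation gives T₂/T₁ = e^{μβ} with β in radians.
β = 393.7° × π/180 = 6.871 rad.
e^{μβ} = e^{0.35×6.871} = 11.08.
T₂ = T₁ · e^{μβ} = 2748 × 11.08 = 30400 N.

T_max ≈ 30400 N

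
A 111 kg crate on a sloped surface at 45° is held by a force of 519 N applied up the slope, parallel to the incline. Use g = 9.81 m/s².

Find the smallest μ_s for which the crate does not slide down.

μ_s,min ≈ 0.326

N = m g cos θ = 770 N.
Friction must make up the shortfall along the incline: f = m g sin θ − P = 770 − 519 = 251 N.
At the threshold f = μ_s N, so μ_s,min = 251/770 = 0.326.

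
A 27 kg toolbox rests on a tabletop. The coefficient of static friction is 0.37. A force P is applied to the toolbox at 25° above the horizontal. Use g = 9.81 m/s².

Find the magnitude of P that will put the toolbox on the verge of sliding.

P ≈ 92.2 N

N = m g − P sin α (the pull lifts the toolbox).
At impending slip, P cos α = μ_s N = μ_s (m g − P sin α).
Solving: P (cos α + μ_s sin α) = μ_s m g → P = 0.37×265/(cos 25° + 0.37 sin 25°) = 98/1.063 = 92.2 N.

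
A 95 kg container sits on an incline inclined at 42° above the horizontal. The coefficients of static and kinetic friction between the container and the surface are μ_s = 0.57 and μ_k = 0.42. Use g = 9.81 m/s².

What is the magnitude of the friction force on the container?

Perpendicular to the surface, N = m g cos θ = 95·9.81·cos 42° = 692.6 N.
For equilibrium along the incline, friction must balance the weight component: f = m g sin θ = 623.6 N up the slope.
Maximum static friction available: μ_s N = 0.57 × 692.6 = 394.8 N.
|623.6| exceeds 394.8 N, so the container slips down-slope; friction is kinetic, f = μ_k N = 0.42×692.6 = 291 N.

f ≈ 291 N (up the incline)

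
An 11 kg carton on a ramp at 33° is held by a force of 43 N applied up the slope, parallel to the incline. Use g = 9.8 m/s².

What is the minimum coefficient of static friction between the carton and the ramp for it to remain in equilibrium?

μ_s,min ≈ 0.174

N = m g cos θ = 90.41 N.
Friction must make up the shortfall along the incline: f = m g sin θ − P = 58.71 − 43 = 15.71 N.
At the threshold f = μ_s N, so μ_s,min = 15.71/90.41 = 0.174.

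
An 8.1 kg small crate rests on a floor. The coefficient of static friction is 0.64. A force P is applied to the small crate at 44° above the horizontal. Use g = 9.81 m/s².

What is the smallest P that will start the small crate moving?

P ≈ 43.7 N

N = m g − P sin α (the pull lifts the small crate).
At impending slip, P cos α = μ_s N = μ_s (m g − P sin α).
Solving: P (cos α + μ_s sin α) = μ_s m g → P = 0.64×79.5/(cos 44° + 0.64 sin 44°) = 50.9/1.164 = 43.7 N.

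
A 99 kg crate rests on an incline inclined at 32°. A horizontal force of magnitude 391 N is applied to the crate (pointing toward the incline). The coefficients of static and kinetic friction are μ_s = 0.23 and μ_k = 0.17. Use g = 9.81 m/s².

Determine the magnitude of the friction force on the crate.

Resolve perpendicular to the incline: N = m g cos θ + P sin θ = 99×9.81×cos 32° + 391×sin 32° = 1031 N.
Along the incline, the net driving force (taking up-slope positive) is P cos θ − m g sin θ = 331.6 − 514.7 = -183.1 N, so equilibrium requires friction f = 183.1 N (up-slope).
Maximum static friction: μ_s N = 0.23 × 1031 = 237.1 N.
|f_req| = 183.1 ≤ 237.1 N → the crate is in equilibrium; friction equals the required value.

f ≈ 183 N (up the incline)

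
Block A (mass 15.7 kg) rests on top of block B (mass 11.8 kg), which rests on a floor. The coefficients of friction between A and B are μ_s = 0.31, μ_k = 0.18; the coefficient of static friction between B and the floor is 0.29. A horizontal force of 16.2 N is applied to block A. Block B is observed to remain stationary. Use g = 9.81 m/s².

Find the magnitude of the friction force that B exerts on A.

Normal force at the A–B interface: N₁ = m_A g = 154 N.
Maximum static friction on A from B: μ_s N₁ = 0.31×154 = 47.75 N.
Since P = 16.2 N ≤ 47.75 N, A does not slip on B; friction on A equals P = 16.2 N.
B experiences an equal 16.2 N forward from A (third law). B is in equilibrium, so the floor supplies f₂ = 16.2 N of static friction (limit μ_s(m_A+m_B)g = 78.23 N, not exceeded).

f ≈ 16.2 N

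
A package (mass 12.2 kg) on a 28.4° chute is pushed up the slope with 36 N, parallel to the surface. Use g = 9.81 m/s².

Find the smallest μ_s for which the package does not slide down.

μ_s,min ≈ 0.199

N = m g cos θ = 105.3 N.
Friction must make up the shortfall along the incline: f = m g sin θ − P = 56.92 − 36 = 20.92 N.
At the threshold f = μ_s N, so μ_s,min = 20.92/105.3 = 0.199.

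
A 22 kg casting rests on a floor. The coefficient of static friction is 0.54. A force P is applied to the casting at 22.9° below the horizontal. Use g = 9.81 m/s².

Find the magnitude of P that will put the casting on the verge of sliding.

N = m g + P sin α (the push presses the casting into the floor).
At impending slip, P cos α = μ_s N = μ_s (m g + P sin α).
Solving: P (cos α − μ_s sin α) = μ_s m g → P = 0.54×216/(cos 22.9° − 0.54 sin 22.9°) = 117/0.7111 = 164 N.

P ≈ 164 N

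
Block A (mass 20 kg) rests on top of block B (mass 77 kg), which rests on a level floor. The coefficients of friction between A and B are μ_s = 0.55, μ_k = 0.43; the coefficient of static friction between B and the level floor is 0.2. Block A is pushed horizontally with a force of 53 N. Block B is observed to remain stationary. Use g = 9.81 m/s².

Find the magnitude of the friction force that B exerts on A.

The normal force B exerts on A is simply A's weight, N₁ = 196.2 N.
Maximum static friction on A from B: μ_s N₁ = 0.55×196.2 = 107.9 N.
Since P = 53 N ≤ 107.9 N, A does not slip on B; friction on A equals P = 53 N.
By Newton's third law B feels 53 N forward from A. With B stationary, the floor's static friction on B balances it: f₂ = 53 N (well within μ_s(m_A+m_B)g = 190.3 N).

f ≈ 53 N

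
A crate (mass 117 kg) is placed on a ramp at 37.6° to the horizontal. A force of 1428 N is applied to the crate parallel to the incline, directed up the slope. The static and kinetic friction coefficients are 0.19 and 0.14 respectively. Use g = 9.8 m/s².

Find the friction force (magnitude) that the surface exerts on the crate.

f ≈ 127 N (down the incline)

The normal reaction is N = m g cos θ = 908.4 N.
The friction needed for equilibrium is m g sin θ − P = 699.6 − 1428 = -728.4 N, measured positive up-slope.
Maximum static friction available: μ_s N = 0.19 × 908.4 = 172.6 N.
|-728.4| exceeds 172.6 N, so the crate slips up-slope; friction is kinetic, f = μ_k N = 0.14×908.4 = 127 N.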